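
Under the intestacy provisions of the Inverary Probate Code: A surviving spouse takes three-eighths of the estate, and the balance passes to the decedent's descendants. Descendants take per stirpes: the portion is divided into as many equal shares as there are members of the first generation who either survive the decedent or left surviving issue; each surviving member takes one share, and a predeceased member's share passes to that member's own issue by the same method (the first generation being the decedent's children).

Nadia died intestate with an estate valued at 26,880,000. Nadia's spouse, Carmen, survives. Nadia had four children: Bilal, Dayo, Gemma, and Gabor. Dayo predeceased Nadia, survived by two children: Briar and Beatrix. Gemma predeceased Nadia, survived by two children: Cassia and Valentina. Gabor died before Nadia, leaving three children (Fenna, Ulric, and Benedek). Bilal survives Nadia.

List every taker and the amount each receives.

Carmen: 10,080,000; Bilal: 4,200,000; Briar: 2,100,000; Beatrix: 2,100,000; Cassia: 2,100,000; Valentina: 2,100,000; Fenna: 1,400,000; Ulric: 1,400,000; Benedek: 1,400,000

Carmen takes three-eighths of 26,880,000 = 10,080,000. The remaining 16,800,000 passes to the descendants.
The descendants' portion (16,800,000) is divided into 4 shares of 4,200,000: Bilal takes 4,200,000; Dayo's 4,200,000 share passes to Dayo's issue; Gemma's 4,200,000 share passes to Gemma's issue; Gabor's 4,200,000 share passes to Gabor's issue.
Dayo's share (4,200,000) is divided into 2 shares of 2,100,000: Briar and Beatrix each take 2,100,000.
Gemma's share (4,200,000) is divided into 2 shares of 2,100,000: Cassia and Valentina each take 2,100,000.
Gabor's share (4,200,000) is divided into 3 shares of 1,400,000: Fenna, Ulric, and Benedek each take 1,400,000.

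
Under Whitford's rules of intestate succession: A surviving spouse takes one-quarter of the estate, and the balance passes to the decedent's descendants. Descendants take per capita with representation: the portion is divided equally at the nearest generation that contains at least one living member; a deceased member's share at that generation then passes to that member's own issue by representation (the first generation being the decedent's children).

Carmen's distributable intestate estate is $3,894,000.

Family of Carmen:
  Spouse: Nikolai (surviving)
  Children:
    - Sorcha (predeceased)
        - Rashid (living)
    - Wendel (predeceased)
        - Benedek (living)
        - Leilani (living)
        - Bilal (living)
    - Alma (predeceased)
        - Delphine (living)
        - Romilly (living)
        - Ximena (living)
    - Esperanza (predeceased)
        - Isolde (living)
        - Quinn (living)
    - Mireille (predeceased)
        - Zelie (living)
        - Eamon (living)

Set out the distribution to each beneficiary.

Nikolai: $973,500; Rashid: $265,500; Benedek: $265,500; Leilani: $265,500; Bilal: $265,500; Delphine: $265,500; Romilly: $265,500; Ximena: $265,500; Isolde: $265,500; Quinn: $265,500; Zelie: $265,500; Eamon: $265,500

Nikolai takes one-quarter of $3,894,000 = $973,500. The remaining $2,920,500 passes to the descendants.
No child survives, so the initial division is made at the grandchildren's generation.
The descendants' portion ($2,920,500) is divided into 11 shares of $265,500: Rashid, Benedek, Leilani, Bilal, Delphine, Romilly, Ximena, Isolde, Quinn, Zelie, and Eamon each take $265,500.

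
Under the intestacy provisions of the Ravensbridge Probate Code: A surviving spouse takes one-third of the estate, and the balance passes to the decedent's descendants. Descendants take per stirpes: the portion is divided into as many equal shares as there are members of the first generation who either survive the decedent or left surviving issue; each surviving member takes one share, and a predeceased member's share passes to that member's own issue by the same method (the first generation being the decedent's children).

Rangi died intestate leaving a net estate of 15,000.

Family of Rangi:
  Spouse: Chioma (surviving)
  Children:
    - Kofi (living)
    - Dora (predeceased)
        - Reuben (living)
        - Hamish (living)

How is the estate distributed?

Chioma: 5,000; Kofi: 5,000; Reuben: 2,500; Hamish: 2,500

Chioma takes one-third of 15,000 = 5,000. The remaining 10,000 passes to the descendants.
The descendants' portion (10,000) is divided into 2 shares of 5,000: Kofi takes 5,000; Dora's 5,000 share passes to Dora's issue.
Dora's share (5,000) is divided into 2 shares of 2,500: Reuben and Hamish each take 2,500.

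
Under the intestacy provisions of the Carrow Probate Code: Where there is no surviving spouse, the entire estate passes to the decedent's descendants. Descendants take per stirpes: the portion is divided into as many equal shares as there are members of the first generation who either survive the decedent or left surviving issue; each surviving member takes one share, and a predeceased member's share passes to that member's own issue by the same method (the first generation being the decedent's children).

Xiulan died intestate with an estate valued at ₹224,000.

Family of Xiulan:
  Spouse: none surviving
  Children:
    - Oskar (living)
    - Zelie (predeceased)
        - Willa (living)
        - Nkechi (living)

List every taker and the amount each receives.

The entire ₹224,000 passes to the descendants.
That amount (₹224,000) is divided into 2 shares of ₹112,000: Oskar takes ₹112,000; Zelie's ₹112,000 share passes to Zelie's issue.
Zelie's share (₹112,000) is divided into 2 shares of ₹56,000: Willa and Nkechi each take ₹56,000.

Oskar: ₹112,000; Willa: ₹56,000; Nkechi: ₹56,000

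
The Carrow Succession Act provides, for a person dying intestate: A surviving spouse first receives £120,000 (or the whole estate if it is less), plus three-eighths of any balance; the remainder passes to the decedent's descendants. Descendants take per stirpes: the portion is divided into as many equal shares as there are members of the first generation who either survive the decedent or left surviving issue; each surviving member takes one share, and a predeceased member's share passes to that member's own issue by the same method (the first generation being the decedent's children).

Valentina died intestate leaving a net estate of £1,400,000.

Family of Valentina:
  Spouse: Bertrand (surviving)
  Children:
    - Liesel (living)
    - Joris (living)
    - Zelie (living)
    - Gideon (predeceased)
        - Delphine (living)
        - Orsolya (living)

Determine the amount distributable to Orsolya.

Bertrand first takes £120,000, leaving a balance of £1,280,000. Bertrand then takes three-eighths of the balance (£480,000), for a total of £600,000. The remaining £800,000 passes to the descendants.
The descendants' portion (£800,000) is divided into 4 shares of £200,000: Liesel, Joris, and Zelie each take £200,000; Gideon's £200,000 share passes to Gideon's issue.
Gideon's share (£200,000) is divided into 2 shares of £100,000: Delphine and Orsolya each take £100,000.

Orsolya receives £100,000.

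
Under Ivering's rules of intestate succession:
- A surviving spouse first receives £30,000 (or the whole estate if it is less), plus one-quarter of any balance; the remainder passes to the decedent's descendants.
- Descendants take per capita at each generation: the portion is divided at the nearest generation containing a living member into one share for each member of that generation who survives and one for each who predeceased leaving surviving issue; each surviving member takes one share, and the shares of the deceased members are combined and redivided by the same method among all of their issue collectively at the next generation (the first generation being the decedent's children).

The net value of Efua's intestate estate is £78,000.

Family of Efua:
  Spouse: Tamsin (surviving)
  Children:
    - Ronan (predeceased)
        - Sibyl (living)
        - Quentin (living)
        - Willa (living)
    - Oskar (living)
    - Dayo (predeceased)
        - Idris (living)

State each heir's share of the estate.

Tamsin: £42,000; Sibyl: £6,000; Quentin: £6,000; Willa: £6,000; Oskar: £12,000; Idris: £6,000

Tamsin first takes £30,000, leaving a balance of £48,000. Tamsin then takes one-quarter of the balance (£12,000), for a total of £42,000. The remaining £36,000 passes to the descendants.
The descendants' portion (£36,000) is divided at the children's generation into 3 shares of £12,000. Oskar takes £12,000. The 2 shares of the deceased (Ronan and Dayo) are combined into a pool of £24,000.
That pool (£24,000) is divided at the grandchildren's generation equally among Sibyl, Quentin, Willa, and Idris: £6,000 each.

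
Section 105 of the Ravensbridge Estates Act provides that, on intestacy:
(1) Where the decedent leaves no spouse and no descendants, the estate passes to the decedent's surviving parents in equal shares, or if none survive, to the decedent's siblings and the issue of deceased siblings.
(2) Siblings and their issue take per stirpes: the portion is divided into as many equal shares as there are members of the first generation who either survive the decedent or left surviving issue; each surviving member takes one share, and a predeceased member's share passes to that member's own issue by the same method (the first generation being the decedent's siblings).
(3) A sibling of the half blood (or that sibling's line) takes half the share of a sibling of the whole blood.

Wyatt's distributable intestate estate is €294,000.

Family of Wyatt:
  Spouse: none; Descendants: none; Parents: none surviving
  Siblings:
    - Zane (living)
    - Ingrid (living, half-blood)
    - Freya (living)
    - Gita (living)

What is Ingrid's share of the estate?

The entire €294,000 passes to the siblings and their issue.
Counting each half-blood sibling's line as half a unit, there are 7/2 units in €294,000, so one unit is €84,000. Whole-blood lines (Zane, Freya, and Gita) take €84,000 each; half-blood lines (Ingrid) take €42,000 each.

Ingrid receives €42,000.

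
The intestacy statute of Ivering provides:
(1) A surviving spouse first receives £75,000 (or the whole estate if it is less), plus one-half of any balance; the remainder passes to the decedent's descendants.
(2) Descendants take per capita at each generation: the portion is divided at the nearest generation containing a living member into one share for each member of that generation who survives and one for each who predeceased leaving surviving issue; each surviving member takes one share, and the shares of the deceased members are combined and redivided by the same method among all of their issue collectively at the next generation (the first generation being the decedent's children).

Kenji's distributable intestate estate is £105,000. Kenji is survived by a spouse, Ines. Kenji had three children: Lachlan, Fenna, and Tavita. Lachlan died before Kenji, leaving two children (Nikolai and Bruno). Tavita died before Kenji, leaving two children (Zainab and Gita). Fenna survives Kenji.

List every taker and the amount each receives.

Ines first takes £75,000, leaving a balance of £30,000. Ines then takes one-half of the balance (£15,000), for a total of £90,000. The remaining £15,000 passes to the descendants.
The descendants' portion (£15,000) is divided at the children's generation into 3 shares of £5,000. Fenna takes £5,000. The 2 shares of the deceased (Lachlan and Tavita) are combined into a pool of £10,000.
That pool (£10,000) is divided at the grandchildren's generation equally among Nikolai, Bruno, Zainab, and Gita: £2,500 each.

Ines: £90,000; Nikolai: £2,500; Bruno: £2,500; Fenna: £5,000; Zainab: £2,500; Gita: £2,500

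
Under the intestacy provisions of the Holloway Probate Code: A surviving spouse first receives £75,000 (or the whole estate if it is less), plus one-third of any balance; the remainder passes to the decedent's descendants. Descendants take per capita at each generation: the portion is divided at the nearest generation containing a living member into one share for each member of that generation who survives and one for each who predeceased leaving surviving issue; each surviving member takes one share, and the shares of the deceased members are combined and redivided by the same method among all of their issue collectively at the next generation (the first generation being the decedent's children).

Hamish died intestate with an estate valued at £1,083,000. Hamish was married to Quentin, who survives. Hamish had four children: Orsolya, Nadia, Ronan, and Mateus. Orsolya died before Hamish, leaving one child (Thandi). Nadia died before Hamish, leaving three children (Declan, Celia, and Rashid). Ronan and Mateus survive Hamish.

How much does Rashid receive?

Quentin first takes £75,000, leaving a balance of £1,008,000. Quentin then takes one-third of the balance (£336,000), for a total of £411,000. The remaining £672,000 passes to the descendants.
The descendants' portion (£672,000) is divided at the children's generation into 4 shares of £168,000. Ronan and Mateus each take £168,000. The 2 shares of the deceased (Orsolya and Nadia) are combined into a pool of £336,000.
That pool (£336,000) is divided at the grandchildren's generation equally among Thandi, Declan, Celia, and Rashid: £84,000 each.

Rashid receives £84,000.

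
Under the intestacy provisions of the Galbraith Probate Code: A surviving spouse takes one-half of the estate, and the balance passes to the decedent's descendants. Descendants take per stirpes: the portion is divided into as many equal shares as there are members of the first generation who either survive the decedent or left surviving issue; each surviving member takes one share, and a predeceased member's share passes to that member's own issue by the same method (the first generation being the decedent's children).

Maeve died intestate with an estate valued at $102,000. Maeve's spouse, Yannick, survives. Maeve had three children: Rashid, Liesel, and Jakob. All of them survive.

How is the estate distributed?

Yannick: $51,000; Rashid: $17,000; Liesel: $17,000; Jakob: $17,000

Yannick takes one-half of $102,000 = $51,000. The remaining $51,000 passes to the descendants.
The descendants' portion ($51,000) is divided into 3 shares of $17,000: Rashid, Liesel, and Jakob each take $17,000.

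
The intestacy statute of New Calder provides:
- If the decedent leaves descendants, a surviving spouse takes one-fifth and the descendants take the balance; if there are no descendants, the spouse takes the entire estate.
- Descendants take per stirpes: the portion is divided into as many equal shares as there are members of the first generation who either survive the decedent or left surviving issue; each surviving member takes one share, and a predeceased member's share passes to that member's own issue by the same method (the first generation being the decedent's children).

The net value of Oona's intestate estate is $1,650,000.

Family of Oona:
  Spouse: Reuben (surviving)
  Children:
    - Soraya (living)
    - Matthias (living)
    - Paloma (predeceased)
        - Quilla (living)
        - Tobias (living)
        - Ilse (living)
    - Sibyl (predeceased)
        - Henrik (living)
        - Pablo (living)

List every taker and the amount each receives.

Reuben takes one-fifth of $1,650,000 = $330,000. The remaining $1,320,000 passes to the descendants.
The descendants' portion ($1,320,000) is divided into 4 shares of $330,000: Soraya and Matthias each take $330,000; Paloma's $330,000 share passes to Paloma's issue; Sibyl's $330,000 share passes to Sibyl's issue.
Paloma's share ($330,000) is divided into 3 shares of $110,000: Quilla, Tobias, and Ilse each take $110,000.
Sibyl's share ($330,000) is divided into 2 shares of $165,000: Henrik and Pablo each take $165,000.

Reuben: $330,000; Soraya: $330,000; Matthias: $330,000; Quilla: $110,000; Tobias: $110,000; Ilse: $110,000; Henrik: $165,000; Pablo: $165,000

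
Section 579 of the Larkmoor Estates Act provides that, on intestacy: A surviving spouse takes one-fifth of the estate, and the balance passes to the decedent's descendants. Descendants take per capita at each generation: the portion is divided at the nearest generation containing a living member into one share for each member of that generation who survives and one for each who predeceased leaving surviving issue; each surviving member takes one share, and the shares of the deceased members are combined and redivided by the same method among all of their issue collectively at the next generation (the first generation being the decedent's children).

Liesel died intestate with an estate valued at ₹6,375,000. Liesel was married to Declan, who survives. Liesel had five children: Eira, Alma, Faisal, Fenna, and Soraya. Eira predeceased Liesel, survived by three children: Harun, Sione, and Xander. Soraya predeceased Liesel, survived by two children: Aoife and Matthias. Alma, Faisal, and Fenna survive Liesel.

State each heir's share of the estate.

Declan takes one-fifth of ₹6,375,000 = ₹1,275,000. The remaining ₹5,100,000 passes to the descendants.
The descendants' portion (₹5,100,000) is divided at the children's generation into 5 shares of ₹1,020,000. Alma, Faisal, and Fenna each take ₹1,020,000. The 2 shares of the deceased (Eira and Soraya) are combined into a pool of ₹2,040,000.
That pool (₹2,040,000) is divided at the grandchildren's generation equally among Harun, Sione, Xander, Aoife, and Matthias: ₹408,000 each.

Declan: ₹1,275,000; Harun: ₹408,000; Sione: ₹408,000; Xander: ₹408,000; Alma: ₹1,020,000; Faisal: ₹1,020,000; Fenna: ₹1,020,000; Aoife: ₹408,000; Matthias: ₹408,000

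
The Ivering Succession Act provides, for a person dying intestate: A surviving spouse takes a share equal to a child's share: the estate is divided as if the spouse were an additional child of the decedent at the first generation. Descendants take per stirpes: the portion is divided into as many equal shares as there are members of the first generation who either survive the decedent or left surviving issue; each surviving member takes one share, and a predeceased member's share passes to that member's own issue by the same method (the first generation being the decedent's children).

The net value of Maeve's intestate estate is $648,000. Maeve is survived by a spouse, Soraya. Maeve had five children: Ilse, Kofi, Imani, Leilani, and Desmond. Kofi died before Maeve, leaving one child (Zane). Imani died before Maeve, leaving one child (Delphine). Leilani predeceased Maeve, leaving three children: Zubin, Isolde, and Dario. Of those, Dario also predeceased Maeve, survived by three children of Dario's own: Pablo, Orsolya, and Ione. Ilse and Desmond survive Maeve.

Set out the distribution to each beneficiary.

The spouse counts as an additional share at the children's level, so there are 6 primary shares of $108,000. Soraya takes one such share ($108,000).
The children's combined portion ($540,000) is divided into 5 shares of $108,000: Ilse and Desmond each take $108,000; Kofi's $108,000 share passes to Kofi's issue; Imani's $108,000 share passes to Imani's issue; Leilani's $108,000 share passes to Leilani's issue.
Kofi's share ($108,000) passes entirely to Zane.
Imani's share ($108,000) passes entirely to Delphine.
Leilani's share ($108,000) is divided into 3 shares of $36,000: Zubin and Isolde each take $36,000; Dario's $36,000 share passes to Dario's issue.
Dario's share ($36,000) is divided into 3 shares of $12,000: Pablo, Orsolya, and Ione each take $12,000.

Soraya: $108,000; Ilse: $108,000; Zane: $108,000; Delphine: $108,000; Zubin: $36,000; Isolde: $36,000; Pablo: $12,000; Orsolya: $12,000; Ione: $12,000; Desmond: $108,000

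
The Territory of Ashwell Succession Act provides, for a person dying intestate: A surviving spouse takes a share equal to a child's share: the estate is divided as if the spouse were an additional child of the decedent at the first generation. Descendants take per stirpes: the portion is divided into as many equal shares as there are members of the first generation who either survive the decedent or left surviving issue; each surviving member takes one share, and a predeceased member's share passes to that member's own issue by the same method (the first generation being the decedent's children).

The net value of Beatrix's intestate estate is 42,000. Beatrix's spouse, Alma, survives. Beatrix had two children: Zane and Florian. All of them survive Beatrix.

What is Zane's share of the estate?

Zane receives 14,000.

The spouse counts as an additional share at the children's level, so there are 3 primary shares of 14,000. Alma takes one such share (14,000).
The children's combined portion (28,000) is divided into 2 shares of 14,000: Zane and Florian each take 14,000.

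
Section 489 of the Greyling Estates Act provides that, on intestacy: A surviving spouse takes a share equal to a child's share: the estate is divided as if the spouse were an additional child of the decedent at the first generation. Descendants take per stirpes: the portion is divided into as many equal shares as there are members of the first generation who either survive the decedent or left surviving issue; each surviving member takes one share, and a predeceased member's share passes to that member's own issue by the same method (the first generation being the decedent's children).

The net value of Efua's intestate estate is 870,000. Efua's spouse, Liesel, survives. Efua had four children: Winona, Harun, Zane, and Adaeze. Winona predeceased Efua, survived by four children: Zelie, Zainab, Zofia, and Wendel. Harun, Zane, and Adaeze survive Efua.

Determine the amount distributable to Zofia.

Zofia receives 43,500.

The spouse counts as an additional share at the children's level, so there are 5 primary shares of 174,000. Liesel takes one such share (174,000).
The children's combined portion (696,000) is divided into 4 shares of 174,000: Harun, Zane, and Adaeze each take 174,000; Winona's 174,000 share passes to Winona's issue.
Winona's share (174,000) is divided into 4 shares of 43,500: Zelie, Zainab, Zofia, and Wendel each take 43,500.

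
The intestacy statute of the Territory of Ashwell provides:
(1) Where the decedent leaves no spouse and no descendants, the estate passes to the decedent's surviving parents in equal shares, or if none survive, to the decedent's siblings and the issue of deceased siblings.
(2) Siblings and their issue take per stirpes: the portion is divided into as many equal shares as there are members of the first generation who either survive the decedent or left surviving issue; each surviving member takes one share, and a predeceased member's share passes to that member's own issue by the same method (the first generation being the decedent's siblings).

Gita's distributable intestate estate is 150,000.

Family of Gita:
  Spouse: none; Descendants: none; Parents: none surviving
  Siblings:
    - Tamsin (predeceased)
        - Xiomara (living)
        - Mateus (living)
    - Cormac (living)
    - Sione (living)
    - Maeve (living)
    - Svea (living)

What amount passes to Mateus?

The entire 150,000 passes to the siblings and their issue.
That amount (150,000) is divided into 5 shares of 30,000: Cormac, Sione, Maeve, and Svea each take 30,000; Tamsin's 30,000 share passes to Tamsin's issue.
Tamsin's share (30,000) is divided into 2 shares of 15,000: Xiomara and Mateus each take 15,000.

Mateus receives 15,000.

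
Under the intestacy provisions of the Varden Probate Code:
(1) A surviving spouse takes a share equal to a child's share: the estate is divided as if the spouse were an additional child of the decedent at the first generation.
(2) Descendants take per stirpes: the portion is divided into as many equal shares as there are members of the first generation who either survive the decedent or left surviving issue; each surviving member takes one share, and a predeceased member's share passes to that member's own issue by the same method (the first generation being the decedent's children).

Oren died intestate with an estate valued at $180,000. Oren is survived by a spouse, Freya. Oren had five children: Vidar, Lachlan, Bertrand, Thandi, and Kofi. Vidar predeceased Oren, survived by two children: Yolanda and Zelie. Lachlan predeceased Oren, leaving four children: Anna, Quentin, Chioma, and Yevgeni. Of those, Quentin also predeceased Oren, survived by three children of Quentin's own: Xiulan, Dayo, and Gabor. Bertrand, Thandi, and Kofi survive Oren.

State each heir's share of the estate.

The spouse counts as an additional share at the children's level, so there are 6 primary shares of $30,000. Freya takes one such share ($30,000).
The children's combined portion ($150,000) is divided into 5 shares of $30,000: Bertrand, Thandi, and Kofi each take $30,000; Vidar's $30,000 share passes to Vidar's issue; Lachlan's $30,000 share passes to Lachlan's issue.
Vidar's share ($30,000) is divided into 2 shares of $15,000: Yolanda and Zelie each take $15,000.
Lachlan's share ($30,000) is divided into 4 shares of $7,500: Anna, Chioma, and Yevgeni each take $7,500; Quentin's $7,500 share passes to Quentin's issue.
Quentin's share ($7,500) is divided into 3 shares of $2,500: Xiulan, Dayo, and Gabor each take $2,500.

Freya: $30,000; Yolanda: $15,000; Zelie: $15,000; Anna: $7,500; Xiulan: $2,500; Dayo: $2,500; Gabor: $2,500; Chioma: $7,500; Yevgeni: $7,500; Bertrand: $30,000; Thandi: $30,000; Kofi: $30,000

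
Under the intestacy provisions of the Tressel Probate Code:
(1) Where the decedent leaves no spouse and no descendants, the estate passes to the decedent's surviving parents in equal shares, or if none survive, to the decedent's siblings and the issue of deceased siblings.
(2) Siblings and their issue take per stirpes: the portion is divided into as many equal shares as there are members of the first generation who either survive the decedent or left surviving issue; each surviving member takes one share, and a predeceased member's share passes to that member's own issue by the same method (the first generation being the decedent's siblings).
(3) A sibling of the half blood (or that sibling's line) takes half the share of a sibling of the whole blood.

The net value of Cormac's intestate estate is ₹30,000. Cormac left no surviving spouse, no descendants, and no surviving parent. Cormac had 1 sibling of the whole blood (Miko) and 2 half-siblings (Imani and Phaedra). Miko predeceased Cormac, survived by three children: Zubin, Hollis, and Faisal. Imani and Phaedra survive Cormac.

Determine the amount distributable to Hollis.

The entire ₹30,000 passes to the siblings and their issue.
Counting each half-blood sibling's line as half a unit, there are 2 units in ₹30,000, so one unit is ₹15,000. Whole-blood lines (Miko) take ₹15,000 each; half-blood lines (Imani and Phaedra) take ₹7,500 each.
Miko's share (₹15,000) is divided into 3 shares of ₹5,000: Zubin, Hollis, and Faisal each take ₹5,000.

Hollis receives ₹5,000.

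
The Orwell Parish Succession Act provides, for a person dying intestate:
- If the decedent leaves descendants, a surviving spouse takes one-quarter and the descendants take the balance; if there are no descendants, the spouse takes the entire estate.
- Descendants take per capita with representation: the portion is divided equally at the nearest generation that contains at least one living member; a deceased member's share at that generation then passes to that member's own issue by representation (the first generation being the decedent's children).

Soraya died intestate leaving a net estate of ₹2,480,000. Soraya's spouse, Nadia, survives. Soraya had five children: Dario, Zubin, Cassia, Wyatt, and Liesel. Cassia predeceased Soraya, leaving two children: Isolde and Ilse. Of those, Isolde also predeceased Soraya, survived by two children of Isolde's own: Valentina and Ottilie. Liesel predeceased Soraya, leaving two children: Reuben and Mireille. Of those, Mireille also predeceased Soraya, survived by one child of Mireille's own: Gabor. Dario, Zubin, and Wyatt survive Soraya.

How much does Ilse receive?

Ilse receives ₹186,000.

Nadia takes one-quarter of ₹2,480,000 = ₹620,000. The remaining ₹1,860,000 passes to the descendants.
The descendants' portion (₹1,860,000) is divided into 5 shares of ₹372,000: Dario, Zubin, and Wyatt each take ₹372,000; Cassia's ₹372,000 share passes to Cassia's issue; Liesel's ₹372,000 share passes to Liesel's issue.
Cassia's share (₹372,000) is divided into 2 shares of ₹186,000: Ilse takes ₹186,000; Isolde's ₹186,000 share passes to Isolde's issue.
Isolde's share (₹186,000) is divided into 2 shares of ₹93,000: Valentina and Ottilie each take ₹93,000.
Liesel's share (₹372,000) is divided into 2 shares of ₹186,000: Reuben takes ₹186,000; Mireille's ₹186,000 share passes to Mireille's issue.
Mireille's share (₹186,000) passes entirely to Gabor.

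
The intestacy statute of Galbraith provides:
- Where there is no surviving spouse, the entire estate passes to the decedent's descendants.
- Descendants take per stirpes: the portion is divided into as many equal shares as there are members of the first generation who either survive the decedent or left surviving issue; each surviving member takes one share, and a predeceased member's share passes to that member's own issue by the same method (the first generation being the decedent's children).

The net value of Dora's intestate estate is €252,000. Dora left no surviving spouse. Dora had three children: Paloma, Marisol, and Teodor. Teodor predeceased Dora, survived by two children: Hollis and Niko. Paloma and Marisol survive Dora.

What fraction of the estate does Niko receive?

The entire €252,000 passes to the descendants.
That amount (€252,000) is divided into 3 shares of €84,000: Paloma and Marisol each take €84,000; Teodor's €84,000 share passes to Teodor's issue.
Teodor's share (€84,000) is divided into 2 shares of €42,000: Hollis and Niko each take €42,000.

Niko receives 1/6 of the estate.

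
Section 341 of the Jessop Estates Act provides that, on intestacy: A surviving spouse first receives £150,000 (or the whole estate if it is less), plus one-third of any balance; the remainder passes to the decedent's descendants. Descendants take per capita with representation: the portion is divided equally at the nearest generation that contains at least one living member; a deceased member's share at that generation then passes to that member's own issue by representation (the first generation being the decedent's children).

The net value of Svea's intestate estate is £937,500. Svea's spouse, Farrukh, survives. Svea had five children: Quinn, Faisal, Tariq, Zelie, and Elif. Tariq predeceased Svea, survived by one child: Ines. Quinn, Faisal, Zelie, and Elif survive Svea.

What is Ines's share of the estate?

Farrukh first takes £150,000, leaving a balance of £787,500. Farrukh then takes one-third of the balance (£262,500), for a total of £412,500. The remaining £525,000 passes to the descendants.
The descendants' portion (£525,000) is divided into 5 shares of £105,000: Quinn, Faisal, Zelie, and Elif each take £105,000; Tariq's £105,000 share passes to Tariq's issue.
Tariq's share (£105,000) passes entirely to Ines.

Ines receives £105,000.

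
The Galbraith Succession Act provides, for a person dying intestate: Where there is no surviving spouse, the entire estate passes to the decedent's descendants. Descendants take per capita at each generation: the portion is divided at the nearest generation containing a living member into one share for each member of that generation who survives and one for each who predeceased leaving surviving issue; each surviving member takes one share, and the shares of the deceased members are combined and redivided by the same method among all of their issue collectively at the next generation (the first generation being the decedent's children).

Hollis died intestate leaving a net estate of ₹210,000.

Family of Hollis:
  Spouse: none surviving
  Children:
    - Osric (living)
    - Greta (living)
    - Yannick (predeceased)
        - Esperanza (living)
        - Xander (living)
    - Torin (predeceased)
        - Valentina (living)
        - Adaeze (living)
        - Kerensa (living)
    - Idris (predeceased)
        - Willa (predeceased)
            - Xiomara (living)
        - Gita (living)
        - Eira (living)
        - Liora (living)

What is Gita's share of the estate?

Gita receives ₹14,000.

The entire ₹210,000 passes to the descendants.
That amount (₹210,000) is divided at the children's generation into 5 shares of ₹42,000. Osric and Greta each take ₹42,000. The 3 shares of the deceased (Yannick, Torin, and Idris) are combined into a pool of ₹126,000.
That pool (₹126,000) is divided at the grandchildren's generation into 9 shares of ₹14,000. Esperanza, Xander, Valentina, Adaeze, Kerensa, Gita, Eira, and Liora each take ₹14,000. The remaining share for the deceased Willa (₹14,000) is carried to the next generation.
That pool (₹14,000) passes entirely to Xiomara, the sole taker at the great-grandchildren's generation.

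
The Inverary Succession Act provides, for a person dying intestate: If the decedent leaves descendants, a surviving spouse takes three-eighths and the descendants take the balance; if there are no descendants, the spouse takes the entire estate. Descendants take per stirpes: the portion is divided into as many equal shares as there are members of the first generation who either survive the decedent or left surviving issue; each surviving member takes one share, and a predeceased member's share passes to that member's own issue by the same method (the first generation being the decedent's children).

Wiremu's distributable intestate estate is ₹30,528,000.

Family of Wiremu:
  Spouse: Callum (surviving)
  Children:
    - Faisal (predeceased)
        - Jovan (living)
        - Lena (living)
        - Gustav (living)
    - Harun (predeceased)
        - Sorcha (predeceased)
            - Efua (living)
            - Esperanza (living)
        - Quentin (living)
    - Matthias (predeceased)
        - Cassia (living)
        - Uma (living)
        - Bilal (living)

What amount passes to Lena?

Callum takes three-eighths of ₹30,528,000 = ₹11,448,000. The remaining ₹19,080,000 passes to the descendants.
The descendants' portion (₹19,080,000) is divided into 3 shares of ₹6,360,000: Faisal's ₹6,360,000 share passes to Faisal's issue; Harun's ₹6,360,000 share passes to Harun's issue; Matthias's ₹6,360,000 share passes to Matthias's issue.
Faisal's share (₹6,360,000) is divided into 3 shares of ₹2,120,000: Jovan, Lena, and Gustav each take ₹2,120,000.
Harun's share (₹6,360,000) is divided into 2 shares of ₹3,180,000: Quentin takes ₹3,180,000; Sorcha's ₹3,180,000 share passes to Sorcha's issue.
Sorcha's share (₹3,180,000) is divided into 2 shares of ₹1,590,000: Efua and Esperanza each take ₹1,590,000.
Matthias's share (₹6,360,000) is divided into 3 shares of ₹2,120,000: Cassia, Uma, and Bilal each take ₹2,120,000.

Lena receives ₹2,120,000.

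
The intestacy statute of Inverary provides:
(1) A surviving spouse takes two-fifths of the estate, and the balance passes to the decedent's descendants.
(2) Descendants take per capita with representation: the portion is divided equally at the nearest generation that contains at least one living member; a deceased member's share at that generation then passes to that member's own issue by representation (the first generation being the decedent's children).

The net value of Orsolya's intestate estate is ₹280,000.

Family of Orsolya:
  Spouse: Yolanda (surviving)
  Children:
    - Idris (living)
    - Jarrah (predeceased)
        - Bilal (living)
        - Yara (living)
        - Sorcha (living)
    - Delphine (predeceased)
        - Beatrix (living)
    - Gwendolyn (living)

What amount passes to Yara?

Yara receives ₹14,000.

Yolanda takes two-fifths of ₹280,000 = ₹112,000. The remaining ₹168,000 passes to the descendants.
The descendants' portion (₹168,000) is divided into 4 shares of ₹42,000: Idris and Gwendolyn each take ₹42,000; Jarrah's ₹42,000 share passes to Jarrah's issue; Delphine's ₹42,000 share passes to Delphine's issue.
Jarrah's share (₹42,000) is divided into 3 shares of ₹14,000: Bilal, Yara, and Sorcha each take ₹14,000.
Delphine's share (₹42,000) passes entirely to Beatrix.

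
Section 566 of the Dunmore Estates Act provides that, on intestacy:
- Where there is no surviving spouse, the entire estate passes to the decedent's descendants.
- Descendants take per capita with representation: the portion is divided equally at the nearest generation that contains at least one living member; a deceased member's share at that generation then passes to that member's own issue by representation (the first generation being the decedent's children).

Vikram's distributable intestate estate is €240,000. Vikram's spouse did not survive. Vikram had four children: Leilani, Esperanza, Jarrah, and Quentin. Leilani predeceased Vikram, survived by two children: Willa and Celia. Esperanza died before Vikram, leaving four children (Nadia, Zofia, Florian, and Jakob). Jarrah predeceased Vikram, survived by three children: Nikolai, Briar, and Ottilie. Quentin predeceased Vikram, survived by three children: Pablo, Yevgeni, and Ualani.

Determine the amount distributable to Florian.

The entire €240,000 passes to the descendants.
No child survives, so the initial division is made at the grandchildren's generation.
That amount (€240,000) is divided into 12 shares of €20,000: Willa, Celia, Nadia, Zofia, Florian, Jakob, Nikolai, Briar, Ottilie, Pablo, Yevgeni, and Ualani each take €20,000.

Florian receives €20,000.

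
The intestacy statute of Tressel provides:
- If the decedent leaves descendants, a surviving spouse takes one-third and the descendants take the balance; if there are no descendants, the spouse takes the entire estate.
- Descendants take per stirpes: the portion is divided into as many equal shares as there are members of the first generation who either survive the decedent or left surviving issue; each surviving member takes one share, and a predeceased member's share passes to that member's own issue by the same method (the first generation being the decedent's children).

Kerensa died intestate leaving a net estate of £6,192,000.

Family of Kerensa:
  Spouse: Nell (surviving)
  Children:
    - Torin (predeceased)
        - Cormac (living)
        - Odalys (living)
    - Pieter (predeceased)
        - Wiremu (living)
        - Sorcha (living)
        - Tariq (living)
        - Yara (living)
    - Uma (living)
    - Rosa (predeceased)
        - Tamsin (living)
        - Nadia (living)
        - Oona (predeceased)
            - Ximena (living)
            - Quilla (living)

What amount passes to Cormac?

Nell takes one-third of £6,192,000 = £2,064,000. The remaining £4,128,000 passes to the descendants.
The descendants' portion (£4,128,000) is divided into 4 shares of £1,032,000: Uma takes £1,032,000; Torin's £1,032,000 share passes to Torin's issue; Pieter's £1,032,000 share passes to Pieter's issue; Rosa's £1,032,000 share passes to Rosa's issue.
Torin's share (£1,032,000) is divided into 2 shares of £516,000: Cormac and Odalys each take £516,000.
Pieter's share (£1,032,000) is divided into 4 shares of £258,000: Wiremu, Sorcha, Tariq, and Yara each take £258,000.
Rosa's share (£1,032,000) is divided into 3 shares of £344,000: Tamsin and Nadia each take £344,000; Oona's £344,000 share passes to Oona's issue.
Oona's share (£344,000) is divided into 2 shares of £172,000: Ximena and Quilla each take £172,000.

Cormac receives £516,000.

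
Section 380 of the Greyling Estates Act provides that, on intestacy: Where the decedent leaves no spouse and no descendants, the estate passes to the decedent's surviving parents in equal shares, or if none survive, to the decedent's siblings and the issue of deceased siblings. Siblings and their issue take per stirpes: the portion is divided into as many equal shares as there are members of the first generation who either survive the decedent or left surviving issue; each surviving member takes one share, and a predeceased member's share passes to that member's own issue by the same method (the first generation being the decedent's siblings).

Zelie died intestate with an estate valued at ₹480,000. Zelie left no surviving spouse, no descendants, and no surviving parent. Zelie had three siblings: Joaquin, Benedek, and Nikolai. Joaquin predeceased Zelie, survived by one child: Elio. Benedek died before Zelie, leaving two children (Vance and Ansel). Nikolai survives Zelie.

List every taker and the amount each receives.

Elio: ₹160,000; Vance: ₹80,000; Ansel: ₹80,000; Nikolai: ₹160,000

The entire ₹480,000 passes to the siblings and their issue.
That amount (₹480,000) is divided into 3 shares of ₹160,000: Nikolai takes ₹160,000; Joaquin's ₹160,000 share passes to Joaquin's issue; Benedek's ₹160,000 share passes to Benedek's issue.
Joaquin's share (₹160,000) passes entirely to Elio.
Benedek's share (₹160,000) is divided into 2 shares of ₹80,000: Vance and Ansel each take ₹80,000.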